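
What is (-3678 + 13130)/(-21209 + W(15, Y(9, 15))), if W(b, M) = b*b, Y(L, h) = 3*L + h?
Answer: -2363/5246 ≈ -0.45044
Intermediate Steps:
Y(L, h) = h + 3*L
W(b, M) = b**2
(-3678 + 13130)/(-21209 + W(15, Y(9, 15))) = (-3678 + 13130)/(-21209 + 15**2) = 9452/(-21209 + 225) = 9452/(-20984) = 9452*(-1/20984) = -2363/5246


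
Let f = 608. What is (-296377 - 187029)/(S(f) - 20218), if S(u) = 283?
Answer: 483406/19935 ≈ 24.249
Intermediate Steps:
(-296377 - 187029)/(S(f) - 20218) = (-296377 - 187029)/(283 - 20218) = -483406/(-19935) = -483406*(-1/19935) = 483406/19935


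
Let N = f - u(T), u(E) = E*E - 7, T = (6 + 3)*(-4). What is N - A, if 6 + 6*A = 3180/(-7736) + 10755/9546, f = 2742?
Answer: 4473582301/3076994 ≈ 1453.9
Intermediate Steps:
T = -36 (T = 9*(-4) = -36)
u(E) = -7 + E**2 (u(E) = E**2 - 7 = -7 + E**2)
A = -2710019/3076994 (A = -1 + (3180/(-7736) + 10755/9546)/6 = -1 + (3180*(-1/7736) + 10755*(1/9546))/6 = -1 + (-795/1934 + 3585/3182)/6 = -1 + (1/6)*(1100925/1538497) = -1 + 366975/3076994 = -2710019/3076994 ≈ -0.88074)
N = 1453 (N = 2742 - (-7 + (-36)**2) = 2742 - (-7 + 1296) = 2742 - 1*1289 = 2742 - 1289 = 1453)
N - A = 1453 - 1*(-2710019/3076994) = 1453 + 2710019/3076994 = 4473582301/3076994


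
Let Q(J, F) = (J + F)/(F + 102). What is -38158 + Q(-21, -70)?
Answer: -1221147/32 ≈ -38161.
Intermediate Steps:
Q(J, F) = (F + J)/(102 + F)
-38158 + Q(-21, -70) = -38158 + (-70 - 21)/(102 - 70) = -38158 - 91/32 = -1221147/32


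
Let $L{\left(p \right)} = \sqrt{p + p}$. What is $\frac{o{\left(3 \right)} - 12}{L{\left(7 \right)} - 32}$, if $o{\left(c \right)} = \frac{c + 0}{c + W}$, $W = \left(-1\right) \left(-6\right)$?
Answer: $\frac{112}{303} + \frac{7 \sqrt{14}}{606} \approx 0.41286$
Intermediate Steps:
$W = 6$
$L{\left(p \right)} = \sqrt{2} \sqrt{p}$ ($L{\left(p \right)} = \sqrt{2 p} = \sqrt{2} \sqrt{p}$)
$o{\left(c \right)} = \frac{c}{6 + c}$ ($o{\left(c \right)} = \frac{c + 0}{c + 6} = \frac{c}{6 + c}$)
$\frac{o{\left(3 \right)} - 12}{L{\left(7 \right)} - 32} = \frac{\frac{3}{6 + 3} - 12}{\sqrt{2} \sqrt{7} - 32} = \frac{\frac{3}{9} - 12}{\sqrt{14} - 32} = \frac{3 \cdot \frac{1}{9} - 12}{-32 + \sqrt{14}} = \frac{\frac{1}{3} - 12}{-32 + \sqrt{14}} = \frac{1}{-32 + \sqrt{14}} \left(- \frac{35}{3}\right) = - \frac{35}{3 \left(-32 + \sqrt{14}\right)}$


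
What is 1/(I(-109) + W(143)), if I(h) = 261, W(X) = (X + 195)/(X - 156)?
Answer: 1/235 ≈ 0.0042553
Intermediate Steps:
W(X) = (195 + X)/(-156 + X)
1/(I(-109) + W(143)) = 1/(261 + (195 + 143)/(-156 + 143)) = 1/(261 + 338/(-13)) = 1/(261 - 1/13*338) = 1/(261 - 26) = 1/235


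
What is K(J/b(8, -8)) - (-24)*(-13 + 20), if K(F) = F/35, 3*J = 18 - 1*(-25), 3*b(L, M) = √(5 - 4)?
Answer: 5923/35 ≈ 169.23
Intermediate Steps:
b(L, M) = ⅓ (b(L, M) = √(5 - 4)/3 = √1/3 = (⅓)*1 = ⅓)
J = 43/3 (J = (18 - 1*(-25))/3 = (18 + 25)/3 = (⅓)*43 = 43/3 ≈ 14.333)
K(F) = F/35 (K(F) = F*(1/35) = F/35)
K(J/b(8, -8)) - (-24)*(-13 + 20) = (43/(3*(⅓)))/35 - (-24)*(-13 + 20) = ((43/3)*3)/35 - (-24)*7 = (1/35)*43 - 1*(-168) = 43/35 + 168 = 5923/35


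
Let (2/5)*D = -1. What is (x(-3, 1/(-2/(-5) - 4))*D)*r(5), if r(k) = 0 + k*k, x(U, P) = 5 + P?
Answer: -10625/36 ≈ -295.14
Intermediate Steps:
D = -5/2 (D = (5/2)*(-1) = -5/2 ≈ -2.5000)
r(k) = k² (r(k) = 0 + k² = k²)
(x(-3, 1/(-2/(-5) - 4))*D)*r(5) = ((5 + 1/(-2/(-5) - 4))*(-5/2))*5² = ((5 + 1/(-2*(-⅕) - 4))*(-5/2))*25 = ((5 + 1/(⅖ - 4))*(-5/2))*25 = ((5 + 1/(-18/5))*(-5/2))*25 = ((5 - 5/18)*(-5/2))*25 = ((85/18)*(-5/2))*25 = -425/36*25 = -10625/36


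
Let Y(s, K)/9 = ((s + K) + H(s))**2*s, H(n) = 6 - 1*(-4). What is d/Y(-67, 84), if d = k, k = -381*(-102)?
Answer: -4318/48843 ≈ -0.088406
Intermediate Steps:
H(n) = 10 (H(n) = 6 + 4 = 10)
k = 38862
d = 38862
Y(s, K) = 9*s*(10 + K + s)**2 (Y(s, K) = 9*(((s + K) + 10)**2*s) = 9*(((K + s) + 10)**2*s) = 9*((10 + K + s)**2*s) = 9*(s*(10 + K + s)**2) = 9*s*(10 + K + s)**2)
d/Y(-67, 84) = 38862/((9*(-67)*(10 + 84 - 67)**2)) = 38862/((9*(-67)*27**2)) = 38862/((9*(-67)*729)) = 38862/(-439587) = 38862*(-1/439587) = -4318/48843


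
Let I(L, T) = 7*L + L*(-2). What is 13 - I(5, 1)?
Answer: -12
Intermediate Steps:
I(L, T) = 5*L (I(L, T) = 7*L - 2*L = 5*L)
13 - I(5, 1) = 13 - 5*5 = 13 - 1*25 = 13 - 25 = -12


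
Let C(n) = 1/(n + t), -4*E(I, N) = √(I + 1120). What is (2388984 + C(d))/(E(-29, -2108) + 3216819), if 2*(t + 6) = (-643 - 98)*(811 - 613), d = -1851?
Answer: 192676542943104239/259443162529786195 + 179689820543*√1091/3113317950357434340 ≈ 0.74266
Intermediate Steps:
E(I, N) = -√(1120 + I)/4 (E(I, N) = -√(I + 1120)/4 = -√(1120 + I)/4)
t = -73365 (t = -6 + ((-643 - 98)*(811 - 613))/2 = -6 + (-741*198)/2 = -6 + (½)*(-146718) = -6 - 73359 = -73365)
C(n) = 1/(-73365 + n) (C(n) = 1/(n - 73365) = 1/(-73365 + n))
(2388984 + C(d))/(E(-29, -2108) + 3216819) = (2388984 + 1/(-73365 - 1851))/(-√(1120 - 29)/4 + 3216819) = (2388984 + 1/(-75216))/(-√1091/4 + 3216819) = (2388984 - 1/75216)/(3216819 - √1091/4) = 179689820543/(75216*(3216819 - √1091/4))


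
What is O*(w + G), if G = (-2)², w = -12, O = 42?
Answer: -336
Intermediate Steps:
G = 4
O*(w + G) = 42*(-12 + 4) = 42*(-8) = -336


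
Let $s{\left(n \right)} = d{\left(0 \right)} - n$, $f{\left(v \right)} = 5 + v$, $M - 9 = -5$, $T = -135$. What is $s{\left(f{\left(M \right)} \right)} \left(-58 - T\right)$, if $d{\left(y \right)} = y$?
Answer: $-693$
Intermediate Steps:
$M = 4$ ($M = 9 - 5 = 4$)
$s{\left(n \right)} = - n$ ($s{\left(n \right)} = 0 - n = - n$)
$s{\left(f{\left(M \right)} \right)} \left(-58 - T\right) = - (5 + 4) \left(-58 - -135\right) = \left(-1\right) 9 \left(-58 + 135\right) = \left(-9\right) 77 = -693$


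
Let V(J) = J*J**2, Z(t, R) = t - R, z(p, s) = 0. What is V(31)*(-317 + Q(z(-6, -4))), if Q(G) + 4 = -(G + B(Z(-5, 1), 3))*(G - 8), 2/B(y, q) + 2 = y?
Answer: -9622493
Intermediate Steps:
B(y, q) = 2/(-2 + y)
V(J) = J**3
Q(G) = -4 - (-8 + G)*(-1/4 + G) (Q(G) = -4 - (G + 2/(-2 + (-5 - 1*1)))*(G - 8) = -4 - (G + 2/(-2 + (-5 - 1)))*(-8 + G) = -4 - (G + 2/(-2 - 6))*(-8 + G) = -4 - (G + 2/(-8))*(-8 + G) = -4 - (G + 2*(-1/8))*(-8 + G) = -4 - (G - 1/4)*(-8 + G) = -4 - (-1/4 + G)*(-8 + G) = -4 - (-8 + G)*(-1/4 + G))
V(31)*(-317 + Q(z(-6, -4))) = 31**3*(-317 + (-6 - 1*0**2 + (33/4)*0)) = 29791*(-317 + (-6 - 1*0 + 0)) = 29791*(-317 + (-6 + 0 + 0)) = 29791*(-317 - 6) = 29791*(-323) = -9622493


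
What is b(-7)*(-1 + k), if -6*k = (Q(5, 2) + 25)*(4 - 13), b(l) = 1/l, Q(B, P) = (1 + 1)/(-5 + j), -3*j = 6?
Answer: -505/98 ≈ -5.1531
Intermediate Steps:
j = -2 (j = -⅓*6 = -2)
Q(B, P) = -2/7 (Q(B, P) = (1 + 1)/(-5 - 2) = 2/(-7) = 2*(-⅐) = -2/7)
k = 519/14 (k = -(-2/7 + 25)*(4 - 13)/6 = -173*(-9)/42 = -⅙*(-1557/7) = 519/14 ≈ 37.071)
b(-7)*(-1 + k) = (-1 + 519/14)/(-7) = -⅐*505/14 = -505/98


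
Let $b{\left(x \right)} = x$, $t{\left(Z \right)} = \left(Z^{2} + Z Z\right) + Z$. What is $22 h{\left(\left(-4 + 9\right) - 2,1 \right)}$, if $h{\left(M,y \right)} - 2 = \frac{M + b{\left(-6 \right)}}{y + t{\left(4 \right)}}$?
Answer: $\frac{1562}{37} \approx 42.216$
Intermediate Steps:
$t{\left(Z \right)} = Z + 2 Z^{2}$ ($t{\left(Z \right)} = \left(Z^{2} + Z^{2}\right) + Z = 2 Z^{2} + Z = Z + 2 Z^{2}$)
$h{\left(M,y \right)} = 2 + \frac{-6 + M}{36 + y}$ ($h{\left(M,y \right)} = 2 + \frac{M - 6}{y + 4 \left(1 + 2 \cdot 4\right)} = 2 + \frac{-6 + M}{y + 4 \left(1 + 8\right)} = 2 + \frac{-6 + M}{y + 4 \cdot 9} = 2 + \frac{-6 + M}{y + 36} = 2 + \frac{-6 + M}{36 + y}$)
$22 h{\left(\left(-4 + 9\right) - 2,1 \right)} = 22 \frac{66 + \left(\left(-4 + 9\right) - 2\right) + 2 \cdot 1}{36 + 1} = 22 \frac{66 + \left(5 - 2\right) + 2}{37} = 22 \frac{66 + 3 + 2}{37} = 22 \cdot \frac{1}{37} \cdot 71 = 22 \cdot \frac{71}{37} = \frac{1562}{37}$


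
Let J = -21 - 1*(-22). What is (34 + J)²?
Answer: 1225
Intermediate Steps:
J = 1 (J = -21 + 22 = 1)
(34 + J)² = (34 + 1)² = 35² = 1225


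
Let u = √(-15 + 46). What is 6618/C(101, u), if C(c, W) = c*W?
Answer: 6618*√31/3131 ≈ 11.769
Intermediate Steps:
u = √31 ≈ 5.5678
C(c, W) = W*c
6618/C(101, u) = 6618/((√31*101)) = 6618/((101*√31)) = 6618*(√31/3131) = 6618*√31/3131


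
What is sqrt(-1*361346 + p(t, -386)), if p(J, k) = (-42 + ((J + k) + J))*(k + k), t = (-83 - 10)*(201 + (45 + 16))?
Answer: 3*sqrt(4176686) ≈ 6131.1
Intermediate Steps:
t = -24366 (t = -93*(201 + 61) = -93*262 = -24366)
p(J, k) = 2*k*(-42 + k + 2*J) (p(J, k) = (-42 + (k + 2*J))*(2*k) = (-42 + k + 2*J)*(2*k) = 2*k*(-42 + k + 2*J))
sqrt(-1*361346 + p(t, -386)) = sqrt(-1*361346 + 2*(-386)*(-42 - 386 + 2*(-24366))) = sqrt(-361346 + 2*(-386)*(-42 - 386 - 48732)) = sqrt(-361346 + 2*(-386)*(-49160)) = sqrt(-361346 + 37951520) = sqrt(37590174) = 3*sqrt(4176686)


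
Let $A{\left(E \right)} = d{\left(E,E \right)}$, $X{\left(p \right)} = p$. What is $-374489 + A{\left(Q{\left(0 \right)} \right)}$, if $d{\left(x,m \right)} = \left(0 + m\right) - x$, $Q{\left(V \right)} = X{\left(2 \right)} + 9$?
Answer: $-374489$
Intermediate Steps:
$Q{\left(V \right)} = 11$ ($Q{\left(V \right)} = 2 + 9 = 11$)
$d{\left(x,m \right)} = m - x$
$A{\left(E \right)} = 0$ ($A{\left(E \right)} = E - E = 0$)
$-374489 + A{\left(Q{\left(0 \right)} \right)} = -374489 + 0 = -374489$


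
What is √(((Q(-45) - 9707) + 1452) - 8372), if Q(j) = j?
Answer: 4*I*√1042 ≈ 129.12*I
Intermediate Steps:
√(((Q(-45) - 9707) + 1452) - 8372) = √(((-45 - 9707) + 1452) - 8372) = √((-9752 + 1452) - 8372) = √(-8300 - 8372) = √(-16672) = 4*I*√1042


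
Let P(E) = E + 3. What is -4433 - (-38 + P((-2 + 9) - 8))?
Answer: -4397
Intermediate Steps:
P(E) = 3 + E
-4433 - (-38 + P((-2 + 9) - 8)) = -4433 - (-38 + (3 + ((-2 + 9) - 8))) = -4433 - (-38 + (3 + (7 - 8))) = -4433 - (-38 + (3 - 1)) = -4433 - (-38 + 2) = -4433 - 1*(-36) = -4433 + 36 = -4397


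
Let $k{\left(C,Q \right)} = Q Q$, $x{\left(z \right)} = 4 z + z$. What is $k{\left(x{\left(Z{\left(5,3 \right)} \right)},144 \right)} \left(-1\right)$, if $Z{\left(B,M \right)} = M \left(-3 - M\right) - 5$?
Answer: $-20736$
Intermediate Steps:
$Z{\left(B,M \right)} = -5 + M \left(-3 - M\right)$
$x{\left(z \right)} = 5 z$
$k{\left(C,Q \right)} = Q^{2}$
$k{\left(x{\left(Z{\left(5,3 \right)} \right)},144 \right)} \left(-1\right) = 144^{2} \left(-1\right) = 20736 \left(-1\right) = -20736$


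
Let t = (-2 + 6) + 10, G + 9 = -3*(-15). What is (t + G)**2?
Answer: 2500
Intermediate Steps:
G = 36 (G = -9 - 3*(-15) = -9 + 45 = 36)
t = 14 (t = 4 + 10 = 14)
(t + G)**2 = (14 + 36)**2 = 50**2 = 2500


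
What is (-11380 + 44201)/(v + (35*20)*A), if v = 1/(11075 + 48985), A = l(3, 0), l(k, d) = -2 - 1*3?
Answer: -1971229260/210209999 ≈ -9.3774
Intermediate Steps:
l(k, d) = -5 (l(k, d) = -2 - 3 = -5)
A = -5
v = 1/60060 ≈ 1.6650e-5
(-11380 + 44201)/(v + (35*20)*A) = (-11380 + 44201)/(1/60060 + (35*20)*(-5)) = 32821/(1/60060 + 700*(-5)) = 32821/(1/60060 - 3500) = 32821/(-210209999/60060) = 32821*(-60060/210209999) = -1971229260/210209999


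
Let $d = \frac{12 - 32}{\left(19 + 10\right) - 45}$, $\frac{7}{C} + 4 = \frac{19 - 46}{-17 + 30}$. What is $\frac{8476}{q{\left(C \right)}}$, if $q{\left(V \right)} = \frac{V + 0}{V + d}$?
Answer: $- \frac{5053}{7} \approx -721.86$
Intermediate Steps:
$C = - \frac{91}{79}$ ($C = \frac{7}{-4 + \frac{19 - 46}{-17 + 30}} = \frac{7}{-4 - \frac{27}{13}} = \frac{7}{- \frac{79}{13}} = 7 \left(- \frac{13}{79}\right) = - \frac{91}{79} \approx -1.1519$)
$d = \frac{5}{4}$ ($d = - \frac{20}{29 - 45} = - \frac{20}{-16} = \left(-20\right) \left(- \frac{1}{16}\right) = \frac{5}{4} \approx 1.25$)
$q{\left(V \right)} = \frac{V}{\frac{5}{4} + V}$ ($q{\left(V \right)} = \frac{V + 0}{V + \frac{5}{4}} = \frac{V}{\frac{5}{4} + V}$)
$\frac{8476}{q{\left(C \right)}} = \frac{8476}{4 \left(- \frac{91}{79}\right) \frac{1}{5 + 4 \left(- \frac{91}{79}\right)}} = \frac{8476}{4 \left(- \frac{91}{79}\right) \frac{1}{5 - \frac{364}{79}}} = \frac{8476}{4 \left(- \frac{91}{79}\right) \frac{1}{\frac{31}{79}}} = \frac{8476}{4 \left(- \frac{91}{79}\right) \frac{79}{31}} = \frac{8476}{- \frac{364}{31}} = 8476 \left(- \frac{31}{364}\right) = - \frac{5053}{7}$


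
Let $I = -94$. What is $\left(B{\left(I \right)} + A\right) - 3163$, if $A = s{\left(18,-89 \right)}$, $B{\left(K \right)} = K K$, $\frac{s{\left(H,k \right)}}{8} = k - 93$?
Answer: $4217$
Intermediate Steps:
$s{\left(H,k \right)} = -744 + 8 k$ ($s{\left(H,k \right)} = 8 \left(k - 93\right) = 8 \left(-93 + k\right) = -744 + 8 k$)
$B{\left(K \right)} = K^{2}$
$A = -1456$ ($A = -744 + 8 \left(-89\right) = -744 - 712 = -1456$)
$\left(B{\left(I \right)} + A\right) - 3163 = \left(\left(-94\right)^{2} - 1456\right) - 3163 = \left(8836 - 1456\right) - 3163 = 7380 - 3163 = 4217$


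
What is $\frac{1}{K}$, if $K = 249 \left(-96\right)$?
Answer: $- \frac{1}{23904} \approx -4.1834 \cdot 10^{-5}$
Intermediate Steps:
$K = -23904$
$\frac{1}{K} = \frac{1}{-23904} = - \frac{1}{23904}$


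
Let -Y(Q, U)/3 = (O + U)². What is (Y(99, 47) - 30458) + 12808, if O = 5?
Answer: -25762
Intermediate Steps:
Y(Q, U) = -3*(5 + U)²
(Y(99, 47) - 30458) + 12808 = (-3*(5 + 47)² - 30458) + 12808 = (-3*52² - 30458) + 12808 = (-3*2704 - 30458) + 12808 = (-8112 - 30458) + 12808 = -38570 + 12808 = -25762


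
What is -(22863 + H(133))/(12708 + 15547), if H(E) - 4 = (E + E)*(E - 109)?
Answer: -29251/28255 ≈ -1.0352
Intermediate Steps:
H(E) = 4 + 2*E*(-109 + E) (H(E) = 4 + (E + E)*(E - 109) = 4 + (2*E)*(-109 + E) = 4 + 2*E*(-109 + E))
-(22863 + H(133))/(12708 + 15547) = -(22863 + (4 - 218*133 + 2*133²))/(12708 + 15547) = -(22863 + (4 - 28994 + 2*17689))/28255 = -(22863 + (4 - 28994 + 35378))/28255 = -(22863 + 6388)/28255 = -29251/28255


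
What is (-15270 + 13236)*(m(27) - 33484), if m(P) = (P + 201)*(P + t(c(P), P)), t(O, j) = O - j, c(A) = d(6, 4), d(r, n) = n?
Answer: 66251448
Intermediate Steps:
c(A) = 4
m(P) = 804 + 4*P (m(P) = (P + 201)*(P + (4 - P)) = (201 + P)*4 = 804 + 4*P)
(-15270 + 13236)*(m(27) - 33484) = (-15270 + 13236)*((804 + 4*27) - 33484) = -2034*((804 + 108) - 33484) = -2034*(912 - 33484) = -2034*(-32572) = 66251448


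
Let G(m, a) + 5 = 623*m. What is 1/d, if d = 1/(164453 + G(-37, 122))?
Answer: 141397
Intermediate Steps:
G(m, a) = -5 + 623*m
d = 1/141397 (d = 1/(164453 + (-5 + 623*(-37))) = 1/(164453 + (-5 - 23051)) = 1/(164453 - 23056) = 1/141397 ≈ 7.0723e-6)
1/d = 1/(1/141397) = 141397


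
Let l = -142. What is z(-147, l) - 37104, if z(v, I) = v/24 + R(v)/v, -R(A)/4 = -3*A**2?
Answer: -310993/8 ≈ -38874.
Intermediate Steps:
R(A) = 12*A**2 (R(A) = -(-12)*A**2 = 12*A**2)
z(v, I) = 289*v/24 (z(v, I) = v/24 + (12*v**2)/v = v*(1/24) + 12*v = v/24 + 12*v = 289*v/24)
z(-147, l) - 37104 = (289/24)*(-147) - 37104 = -14161/8 - 37104 = -310993/8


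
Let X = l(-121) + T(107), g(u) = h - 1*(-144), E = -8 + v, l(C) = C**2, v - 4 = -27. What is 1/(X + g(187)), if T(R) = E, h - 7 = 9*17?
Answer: 1/14914 ≈ 6.7051e-5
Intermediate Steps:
v = -23 (v = 4 - 27 = -23)
h = 160 (h = 7 + 9*17 = 7 + 153 = 160)
E = -31 (E = -8 - 23 = -31)
T(R) = -31
g(u) = 304 (g(u) = 160 - 1*(-144) = 160 + 144 = 304)
X = 14610 (X = (-121)**2 - 31 = 14641 - 31 = 14610)
1/(X + g(187)) = 1/(14610 + 304) = 1/14914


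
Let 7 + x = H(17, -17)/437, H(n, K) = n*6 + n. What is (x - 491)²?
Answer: 47309295049/190969 ≈ 2.4773e+5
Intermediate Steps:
H(n, K) = 7*n (H(n, K) = 6*n + n = 7*n)
x = -2940/437 (x = -7 + (7*17)/437 = -7 + 119*(1/437) = -7 + 119/437 = -2940/437 ≈ -6.7277)
(x - 491)² = (-2940/437 - 491)² = (-217507/437)² = 47309295049/190969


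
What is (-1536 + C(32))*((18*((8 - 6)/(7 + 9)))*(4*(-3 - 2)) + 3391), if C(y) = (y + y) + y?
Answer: -4818240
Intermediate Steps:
C(y) = 3*y (C(y) = 2*y + y = 3*y)
(-1536 + C(32))*((18*((8 - 6)/(7 + 9)))*(4*(-3 - 2)) + 3391) = (-1536 + 3*32)*((18*((8 - 6)/(7 + 9)))*(4*(-3 - 2)) + 3391) = (-1536 + 96)*((18*(2/16))*(4*(-5)) + 3391) = -1440*((18*(2*(1/16)))*(-20) + 3391) = -1440*((18*(1/8))*(-20) + 3391) = -1440*((9/4)*(-20) + 3391) = -1440*(-45 + 3391) = -1440*3346 = -4818240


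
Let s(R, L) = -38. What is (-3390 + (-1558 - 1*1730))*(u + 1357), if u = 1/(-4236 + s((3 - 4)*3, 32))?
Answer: -19365588963/2137 ≈ -9.0620e+6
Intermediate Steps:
u = -1/4274 (u = 1/(-4236 - 38) = 1/(-4274) = -1/4274 ≈ -0.00023397)
(-3390 + (-1558 - 1*1730))*(u + 1357) = (-3390 + (-1558 - 1*1730))*(-1/4274 + 1357) = (-3390 + (-1558 - 1730))*(5799817/4274) = (-3390 - 3288)*(5799817/4274) = -6678*5799817/4274 = -19365588963/2137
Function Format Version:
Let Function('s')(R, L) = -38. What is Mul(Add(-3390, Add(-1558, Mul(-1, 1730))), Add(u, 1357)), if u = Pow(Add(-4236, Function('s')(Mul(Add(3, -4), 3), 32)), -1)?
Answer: Rational(-19365588963, 2137) ≈ -9.0620e+6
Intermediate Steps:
u = Rational(-1, 4274) (u = Pow(Add(-4236, -38), -1) = Pow(-4274, -1) = Rational(-1, 4274) ≈ -0.00023397)
Mul(Add(-3390, Add(-1558, Mul(-1, 1730))), Add(u, 1357)) = Mul(Add(-3390, Add(-1558, Mul(-1, 1730))), Add(Rational(-1, 4274), 1357)) = Mul(Add(-3390, Add(-1558, -1730)), Rational(5799817, 4274)) = Mul(Add(-3390, -3288), Rational(5799817, 4274)) = Mul(-6678, Rational(5799817, 4274)) = Rational(-19365588963, 2137)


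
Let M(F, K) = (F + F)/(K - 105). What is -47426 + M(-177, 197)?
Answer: -2181773/46 ≈ -47430.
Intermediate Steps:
M(F, K) = 2*F/(-105 + K) (M(F, K) = (2*F)/(-105 + K) = 2*F/(-105 + K))
-47426 + M(-177, 197) = -47426 + 2*(-177)/(-105 + 197) = -47426 + 2*(-177)/92 = -47426 + 2*(-177)*(1/92) = -47426 - 177/46 = -2181773/46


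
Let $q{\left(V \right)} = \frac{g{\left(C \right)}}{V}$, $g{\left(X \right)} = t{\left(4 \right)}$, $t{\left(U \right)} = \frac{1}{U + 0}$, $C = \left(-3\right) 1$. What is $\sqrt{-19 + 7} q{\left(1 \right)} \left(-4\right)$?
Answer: $- 2 i \sqrt{3} \approx - 3.4641 i$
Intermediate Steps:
$C = -3$
$t{\left(U \right)} = \frac{1}{U}$
$g{\left(X \right)} = \frac{1}{4}$
$q{\left(V \right)} = \frac{1}{4 V}$
$\sqrt{-19 + 7} q{\left(1 \right)} \left(-4\right) = \sqrt{-19 + 7} \frac{1}{4 \cdot 1} \left(-4\right) = \sqrt{-12} \cdot \frac{1}{4} \cdot 1 \left(-4\right) = 2 i \sqrt{3} \cdot \frac{1}{4} \left(-4\right) = \frac{i \sqrt{3}}{2} \left(-4\right) = - 2 i \sqrt{3}$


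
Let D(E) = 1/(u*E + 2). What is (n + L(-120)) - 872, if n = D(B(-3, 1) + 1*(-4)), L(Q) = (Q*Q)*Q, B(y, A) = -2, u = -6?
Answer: -65697135/38 ≈ -1.7289e+6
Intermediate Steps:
D(E) = 1/(2 - 6*E) (D(E) = 1/(-6*E + 2) = 1/(2 - 6*E))
L(Q) = Q**3 (L(Q) = Q**2*Q = Q**3)
n = 1/38 (n = 1/(2*(1 - 3*(-2 + 1*(-4)))) = 1/(2*(1 - 3*(-2 - 4))) = 1/(2*(1 - 3*(-6))) = 1/(2*(1 + 18)) = (1/2)/19 = (1/2)*(1/19) = 1/38 ≈ 0.026316)
(n + L(-120)) - 872 = (1/38 + (-120)**3) - 872 = (1/38 - 1728000) - 872 = -65663999/38 - 872 = -65697135/38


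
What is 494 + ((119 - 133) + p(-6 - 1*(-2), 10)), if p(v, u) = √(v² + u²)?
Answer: 480 + 2*√29 ≈ 490.77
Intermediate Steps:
p(v, u) = √(u² + v²)
494 + ((119 - 133) + p(-6 - 1*(-2), 10)) = 494 + ((119 - 133) + √(10² + (-6 - 1*(-2))²)) = 494 + (-14 + √(100 + (-6 + 2)²)) = 494 + (-14 + √(100 + (-4)²)) = 494 + (-14 + √(100 + 16)) = 494 + (-14 + √116) = 494 + (-14 + 2*√29) = 480 + 2*√29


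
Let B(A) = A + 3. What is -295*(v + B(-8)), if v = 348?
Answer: -101185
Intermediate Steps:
B(A) = 3 + A
-295*(v + B(-8)) = -295*(348 + (3 - 8)) = -295*(348 - 5) = -295*343 = -101185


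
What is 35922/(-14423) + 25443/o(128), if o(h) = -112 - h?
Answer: -125195223/1153840 ≈ -108.50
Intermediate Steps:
35922/(-14423) + 25443/o(128) = 35922/(-14423) + 25443/(-112 - 1*128) = 35922*(-1/14423) + 25443/(-112 - 128) = -35922/14423 + 25443/(-240) = -35922/14423 + 25443*(-1/240) = -35922/14423 - 8481/80 = -125195223/1153840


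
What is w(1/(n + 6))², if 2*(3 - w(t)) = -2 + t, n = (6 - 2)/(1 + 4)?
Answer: 71289/4624 ≈ 15.417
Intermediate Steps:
n = ⅘ (n = 4/5 = 4*(⅕) = ⅘ ≈ 0.80000)
w(t) = 4 - t/2 (w(t) = 3 - (-2 + t)/2 = 3 + (1 - t/2) = 4 - t/2)
w(1/(n + 6))² = (4 - 1/(2*(⅘ + 6)))² = (4 - 1/(2*34/5))² = (4 - ½*5/34)² = (4 - 5/68)² = (267/68)² = 71289/4624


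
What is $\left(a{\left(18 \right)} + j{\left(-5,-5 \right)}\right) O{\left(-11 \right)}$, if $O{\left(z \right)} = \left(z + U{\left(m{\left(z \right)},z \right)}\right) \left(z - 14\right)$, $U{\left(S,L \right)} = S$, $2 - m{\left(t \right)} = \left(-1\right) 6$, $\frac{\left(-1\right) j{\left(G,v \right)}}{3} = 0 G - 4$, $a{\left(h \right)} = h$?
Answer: $2250$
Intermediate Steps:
$j{\left(G,v \right)} = 12$ ($j{\left(G,v \right)} = - 3 \left(0 G - 4\right) = - 3 \left(0 - 4\right) = \left(-3\right) \left(-4\right) = 12$)
$m{\left(t \right)} = 8$ ($m{\left(t \right)} = 2 - \left(-1\right) 6 = 2 - -6 = 2 + 6 = 8$)
$O{\left(z \right)} = \left(-14 + z\right) \left(8 + z\right)$ ($O{\left(z \right)} = \left(z + 8\right) \left(z - 14\right) = \left(8 + z\right) \left(-14 + z\right) = \left(-14 + z\right) \left(8 + z\right)$)
$\left(a{\left(18 \right)} + j{\left(-5,-5 \right)}\right) O{\left(-11 \right)} = \left(18 + 12\right) \left(-112 + \left(-11\right)^{2} - -66\right) = 30 \left(-112 + 121 + 66\right) = 30 \cdot 75 = 2250$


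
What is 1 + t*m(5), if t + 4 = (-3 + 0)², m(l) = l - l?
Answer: 1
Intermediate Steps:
m(l) = 0
t = 5 (t = -4 + (-3 + 0)² = -4 + (-3)² = -4 + 9 = 5)
1 + t*m(5) = 1 + 5*0 = 1 + 0 = 1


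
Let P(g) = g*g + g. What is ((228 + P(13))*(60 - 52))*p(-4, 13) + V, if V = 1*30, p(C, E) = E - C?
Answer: 55790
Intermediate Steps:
P(g) = g + g**2 (P(g) = g**2 + g = g + g**2)
V = 30
((228 + P(13))*(60 - 52))*p(-4, 13) + V = ((228 + 13*(1 + 13))*(60 - 52))*(13 - 1*(-4)) + 30 = ((228 + 13*14)*8)*(13 + 4) + 30 = ((228 + 182)*8)*17 + 30 = (410*8)*17 + 30 = 3280*17 + 30 = 55760 + 30 = 55790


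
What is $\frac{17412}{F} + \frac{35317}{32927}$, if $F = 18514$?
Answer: $\frac{613591931}{304805239} \approx 2.0131$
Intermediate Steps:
$\frac{17412}{F} + \frac{35317}{32927} = \frac{17412}{18514} + \frac{35317}{32927} = 17412 \cdot \frac{1}{18514} + 35317 \cdot \frac{1}{32927} = \frac{8706}{9257} + \frac{35317}{32927} = \frac{613591931}{304805239}$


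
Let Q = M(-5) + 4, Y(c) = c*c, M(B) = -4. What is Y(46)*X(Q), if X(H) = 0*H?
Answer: 0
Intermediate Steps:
Y(c) = c²
Q = 0 (Q = -4 + 4 = 0)
X(H) = 0
Y(46)*X(Q) = 46²*0 = 2116*0 = 0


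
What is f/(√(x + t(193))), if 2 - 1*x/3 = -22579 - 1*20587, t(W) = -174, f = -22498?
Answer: -11249*√14370/21555 ≈ -62.560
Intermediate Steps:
x = 129504 (x = 6 - 3*(-22579 - 1*20587) = 6 - 3*(-22579 - 20587) = 6 - 3*(-43166) = 6 + 129498 = 129504)
f/(√(x + t(193))) = -22498/√(129504 - 174) = -22498*√14370/43110 = -11249*√14370/21555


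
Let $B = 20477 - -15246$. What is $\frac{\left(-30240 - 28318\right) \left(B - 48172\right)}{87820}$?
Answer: $\frac{364494271}{43910} \approx 8300.9$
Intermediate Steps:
$B = 35723$ ($B = 20477 + 15246 = 35723$)
$\frac{\left(-30240 - 28318\right) \left(B - 48172\right)}{87820} = \frac{\left(-30240 - 28318\right) \left(35723 - 48172\right)}{87820} = \left(-58558\right) \left(-12449\right) \frac{1}{87820} = 728988542 \cdot \frac{1}{87820} = \frac{364494271}{43910}$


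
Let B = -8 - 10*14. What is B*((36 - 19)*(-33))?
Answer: 83028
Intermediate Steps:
B = -148 (B = -8 - 140 = -148)
B*((36 - 19)*(-33)) = -148*(36 - 19)*(-33) = -2516*(-33) = -148*(-561) = 83028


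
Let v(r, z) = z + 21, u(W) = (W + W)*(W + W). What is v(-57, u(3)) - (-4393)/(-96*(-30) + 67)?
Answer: 172372/2947 ≈ 58.491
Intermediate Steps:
u(W) = 4*W² (u(W) = (2*W)*(2*W) = 4*W²)
v(r, z) = 21 + z
v(-57, u(3)) - (-4393)/(-96*(-30) + 67) = (21 + 4*3²) - (-4393)/(-96*(-30) + 67) = (21 + 4*9) - (-4393)/(2880 + 67) = (21 + 36) - (-4393)/2947 = 57 - (-4393)/2947 = 57 - 1*(-4393/2947) = 57 + 4393/2947 = 172372/2947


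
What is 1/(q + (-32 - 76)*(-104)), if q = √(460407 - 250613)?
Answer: 432/4844155 - √209794/125948030 ≈ 8.5543e-5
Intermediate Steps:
q = √209794 ≈ 458.03
1/(q + (-32 - 76)*(-104)) = 1/(√209794 + (-32 - 76)*(-104)) = 1/(√209794 - 108*(-104)) = 1/(√209794 + 11232) = 1/(11232 + √209794)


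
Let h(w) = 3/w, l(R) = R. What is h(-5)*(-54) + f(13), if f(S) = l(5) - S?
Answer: 122/5 ≈ 24.400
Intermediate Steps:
f(S) = 5 - S
h(-5)*(-54) + f(13) = (3/(-5))*(-54) + (5 - 1*13) = (3*(-⅕))*(-54) + (5 - 13) = -⅗*(-54) - 8 = 162/5 - 8 = 122/5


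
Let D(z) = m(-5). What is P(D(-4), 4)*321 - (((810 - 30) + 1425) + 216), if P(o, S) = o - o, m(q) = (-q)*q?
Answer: -2421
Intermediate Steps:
m(q) = -q**2
D(z) = -25 (D(z) = -1*(-5)**2 = -1*25 = -25)
P(o, S) = 0
P(D(-4), 4)*321 - (((810 - 30) + 1425) + 216) = 0*321 - (((810 - 30) + 1425) + 216) = 0 - ((780 + 1425) + 216) = 0 - (2205 + 216) = 0 - 1*2421 = 0 - 2421 = -2421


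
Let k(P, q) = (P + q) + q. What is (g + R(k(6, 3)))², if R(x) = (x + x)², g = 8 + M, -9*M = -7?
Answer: 27699169/81 ≈ 3.4197e+5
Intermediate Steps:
M = 7/9 (M = -⅑*(-7) = 7/9 ≈ 0.77778)
k(P, q) = P + 2*q
g = 79/9 (g = 8 + 7/9 = 79/9 ≈ 8.7778)
R(x) = 4*x² (R(x) = (2*x)² = 4*x²)
(g + R(k(6, 3)))² = (79/9 + 4*(6 + 2*3)²)² = (79/9 + 4*(6 + 6)²)² = (79/9 + 4*12²)² = (79/9 + 4*144)² = (79/9 + 576)² = (5263/9)² = 27699169/81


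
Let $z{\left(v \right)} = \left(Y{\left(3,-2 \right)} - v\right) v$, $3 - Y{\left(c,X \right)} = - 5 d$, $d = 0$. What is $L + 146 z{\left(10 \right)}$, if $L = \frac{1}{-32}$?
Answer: $- \frac{327041}{32} \approx -10220.0$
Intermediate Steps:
$Y{\left(c,X \right)} = 3$ ($Y{\left(c,X \right)} = 3 - \left(-5\right) 0 = 3 - 0 = 3 + 0 = 3$)
$L = - \frac{1}{32} \approx -0.03125$
$z{\left(v \right)} = v \left(3 - v\right)$ ($z{\left(v \right)} = \left(3 - v\right) v = v \left(3 - v\right)$)
$L + 146 z{\left(10 \right)} = - \frac{1}{32} + 146 \cdot 10 \left(3 - 10\right) = - \frac{1}{32} + 146 \cdot 10 \left(-7\right) = - \frac{1}{32} + 146 \left(-70\right) = - \frac{1}{32} - 10220 = - \frac{327041}{32}$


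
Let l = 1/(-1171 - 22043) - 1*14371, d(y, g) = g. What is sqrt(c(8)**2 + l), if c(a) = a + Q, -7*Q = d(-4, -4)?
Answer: 13*I*sqrt(2233934174730)/162498 ≈ 119.57*I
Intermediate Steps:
Q = 4/7 (Q = -1/7*(-4) = 4/7 ≈ 0.57143)
c(a) = 4/7 + a (c(a) = a + 4/7 = 4/7 + a)
l = -333608395/23214 (l = 1/(-23214) - 14371 = -1/23214 - 14371 = -333608395/23214 ≈ -14371.)
sqrt(c(8)**2 + l) = sqrt((4/7 + 8)**2 - 333608395/23214) = sqrt((60/7)**2 - 333608395/23214) = sqrt(3600/49 - 333608395/23214) = sqrt(-16263240955/1137486) = 13*I*sqrt(2233934174730)/162498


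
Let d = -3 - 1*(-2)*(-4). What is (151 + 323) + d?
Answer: 463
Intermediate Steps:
d = -11 (d = -3 + 2*(-4) = -3 - 8 = -11)
(151 + 323) + d = (151 + 323) - 11 = 474 - 11 = 463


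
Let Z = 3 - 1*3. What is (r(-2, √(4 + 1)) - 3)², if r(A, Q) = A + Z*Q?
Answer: 25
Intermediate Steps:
Z = 0 (Z = 3 - 3 = 0)
r(A, Q) = A (r(A, Q) = A + 0*Q = A + 0 = A)
(r(-2, √(4 + 1)) - 3)² = (-2 - 3)² = (-5)² = 25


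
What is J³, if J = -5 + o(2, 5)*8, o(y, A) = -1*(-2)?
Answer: 1331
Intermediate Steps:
o(y, A) = 2
J = 11 (J = -5 + 2*8 = -5 + 16 = 11)
J³ = 11³ = 1331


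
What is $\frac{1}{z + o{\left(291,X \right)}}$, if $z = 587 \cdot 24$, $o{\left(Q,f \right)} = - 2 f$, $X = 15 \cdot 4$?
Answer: $\frac{1}{13968} \approx 7.1592 \cdot 10^{-5}$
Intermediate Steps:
$X = 60$
$z = 14088$
$\frac{1}{z + o{\left(291,X \right)}} = \frac{1}{14088 - 120} = \frac{1}{13968}$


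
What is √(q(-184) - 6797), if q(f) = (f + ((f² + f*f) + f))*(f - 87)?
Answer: I*√18257021 ≈ 4272.8*I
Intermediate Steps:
q(f) = (-87 + f)*(2*f + 2*f²) (q(f) = (f + ((f² + f²) + f))*(-87 + f) = (f + (2*f² + f))*(-87 + f) = (f + (f + 2*f²))*(-87 + f) = (2*f + 2*f²)*(-87 + f) = (-87 + f)*(2*f + 2*f²))
√(q(-184) - 6797) = √(2*(-184)*(-87 + (-184)² - 86*(-184)) - 6797) = √(2*(-184)*(-87 + 33856 + 15824) - 6797) = √(2*(-184)*49593 - 6797) = √(-18250224 - 6797) = √(-18257021) = I*√18257021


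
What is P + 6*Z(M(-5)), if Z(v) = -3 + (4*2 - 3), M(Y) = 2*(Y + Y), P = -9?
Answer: 3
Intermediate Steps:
M(Y) = 4*Y (M(Y) = 2*(2*Y) = 4*Y)
Z(v) = 2 (Z(v) = -3 + (8 - 3) = -3 + 5 = 2)
P + 6*Z(M(-5)) = -9 + 6*2 = -9 + 12 = 3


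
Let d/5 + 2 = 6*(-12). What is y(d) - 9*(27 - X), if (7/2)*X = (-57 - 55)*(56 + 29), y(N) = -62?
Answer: -24785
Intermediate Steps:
d = -370 (d = -10 + 5*(6*(-12)) = -10 + 5*(-72) = -10 - 360 = -370)
X = -2720 (X = 2*((-57 - 55)*(56 + 29))/7 = 2*(-112*85)/7 = (2/7)*(-9520) = -2720)
y(d) - 9*(27 - X) = -62 - 9*(27 - 1*(-2720)) = -62 - 9*(27 + 2720) = -62 - 9*2747 = -62 - 1*24723 = -62 - 24723 = -24785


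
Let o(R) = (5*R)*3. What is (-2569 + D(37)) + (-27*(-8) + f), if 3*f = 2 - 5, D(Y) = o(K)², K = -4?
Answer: 1246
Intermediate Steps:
o(R) = 15*R
D(Y) = 3600 (D(Y) = (15*(-4))² = (-60)² = 3600)
f = -1 (f = (2 - 5)/3 = (⅓)*(-3) = -1)
(-2569 + D(37)) + (-27*(-8) + f) = (-2569 + 3600) + (-27*(-8) - 1) = 1031 + (216 - 1) = 1031 + 215 = 1246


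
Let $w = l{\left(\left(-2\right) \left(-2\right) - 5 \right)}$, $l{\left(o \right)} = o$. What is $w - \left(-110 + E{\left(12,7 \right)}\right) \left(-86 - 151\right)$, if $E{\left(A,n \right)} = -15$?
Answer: $-29626$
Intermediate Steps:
$w = -1$ ($w = \left(-2\right) \left(-2\right) - 5 = 4 - 5 = -1$)
$w - \left(-110 + E{\left(12,7 \right)}\right) \left(-86 - 151\right) = -1 - \left(-110 - 15\right) \left(-86 - 151\right) = -1 - \left(-125\right) \left(-237\right) = -1 - 29625 = -29626$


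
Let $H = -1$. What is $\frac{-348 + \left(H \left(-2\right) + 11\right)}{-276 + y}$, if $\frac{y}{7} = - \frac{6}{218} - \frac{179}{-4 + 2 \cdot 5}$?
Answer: $\frac{219090}{317207} \approx 0.69068$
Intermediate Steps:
$y = - \frac{136703}{654}$ ($y = 7 \left(- \frac{6}{218} - \frac{179}{-4 + 2 \cdot 5}\right) = 7 \left(\left(-6\right) \frac{1}{218} - \frac{179}{-4 + 10}\right) = 7 \left(- \frac{3}{109} - \frac{179}{6}\right) = 7 \left(- \frac{19529}{654}\right) = - \frac{136703}{654} \approx -209.03$)
$\frac{-348 + \left(H \left(-2\right) + 11\right)}{-276 + y} = \frac{-348 + \left(\left(-1\right) \left(-2\right) + 11\right)}{-276 - \frac{136703}{654}} = \frac{-348 + \left(2 + 11\right)}{- \frac{317207}{654}} = - \frac{654 \left(-348 + 13\right)}{317207} = \left(- \frac{654}{317207}\right) \left(-335\right) = \frac{219090}{317207}$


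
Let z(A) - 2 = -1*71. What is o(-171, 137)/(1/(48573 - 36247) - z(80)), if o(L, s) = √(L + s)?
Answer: 12326*I*√34/850495 ≈ 0.084507*I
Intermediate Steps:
z(A) = -69 (z(A) = 2 - 1*71 = 2 - 71 = -69)
o(-171, 137)/(1/(48573 - 36247) - z(80)) = √(-171 + 137)/(1/(48573 - 36247) - 1*(-69)) = √(-34)/(1/12326 + 69) = (I*√34)/(1/12326 + 69) = (I*√34)/(850495/12326) = (I*√34)*(12326/850495) = 12326*I*√34/850495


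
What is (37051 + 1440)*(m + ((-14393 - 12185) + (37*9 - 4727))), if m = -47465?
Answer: -3019118567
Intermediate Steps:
(37051 + 1440)*(m + ((-14393 - 12185) + (37*9 - 4727))) = (37051 + 1440)*(-47465 + ((-14393 - 12185) + (37*9 - 4727))) = 38491*(-47465 + (-26578 + (333 - 4727))) = 38491*(-47465 + (-26578 - 4394)) = 38491*(-47465 - 30972) = 38491*(-78437) = -3019118567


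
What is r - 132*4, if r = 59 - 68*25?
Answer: -2169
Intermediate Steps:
r = -1641 (r = 59 - 1700 = -1641)
r - 132*4 = -1641 - 132*4 = -1641 - 528 = -2169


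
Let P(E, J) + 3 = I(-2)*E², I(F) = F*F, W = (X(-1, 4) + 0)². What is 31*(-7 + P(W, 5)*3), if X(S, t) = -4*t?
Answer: 24378896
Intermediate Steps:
W = 256 (W = (-4*4 + 0)² = (-16 + 0)² = (-16)² = 256)
I(F) = F²
P(E, J) = -3 + 4*E² (P(E, J) = -3 + (-2)²*E² = -3 + 4*E²)
31*(-7 + P(W, 5)*3) = 31*(-7 + (-3 + 4*256²)*3) = 31*(-7 + (-3 + 4*65536)*3) = 31*(-7 + (-3 + 262144)*3) = 31*(-7 + 262141*3) = 31*(-7 + 786423) = 31*786416 = 24378896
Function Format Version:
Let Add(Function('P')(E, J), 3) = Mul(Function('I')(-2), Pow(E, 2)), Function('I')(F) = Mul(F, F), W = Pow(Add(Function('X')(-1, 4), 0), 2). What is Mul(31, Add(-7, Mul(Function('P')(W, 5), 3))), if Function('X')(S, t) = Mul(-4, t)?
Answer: 24378896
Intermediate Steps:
W = 256 (W = Pow(Add(Mul(-4, 4), 0), 2) = Pow(Add(-16, 0), 2) = Pow(-16, 2) = 256)
Function('I')(F) = Pow(F, 2)
Function('P')(E, J) = Add(-3, Mul(4, Pow(E, 2))) (Function('P')(E, J) = Add(-3, Mul(Pow(-2, 2), Pow(E, 2))) = Add(-3, Mul(4, Pow(E, 2))))
Mul(31, Add(-7, Mul(Function('P')(W, 5), 3))) = Mul(31, Add(-7, Mul(Add(-3, Mul(4, Pow(256, 2))), 3))) = Mul(31, Add(-7, Mul(Add(-3, Mul(4, 65536)), 3))) = Mul(31, Add(-7, Mul(Add(-3, 262144), 3))) = Mul(31, Add(-7, Mul(262141, 3))) = Mul(31, Add(-7, 786423)) = Mul(31, 786416) = 24378896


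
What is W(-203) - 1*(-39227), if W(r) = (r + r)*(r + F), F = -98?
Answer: 161433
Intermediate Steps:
W(r) = 2*r*(-98 + r) (W(r) = (r + r)*(r - 98) = (2*r)*(-98 + r) = 2*r*(-98 + r))
W(-203) - 1*(-39227) = 2*(-203)*(-98 - 203) - 1*(-39227) = 2*(-203)*(-301) + 39227 = 122206 + 39227 = 161433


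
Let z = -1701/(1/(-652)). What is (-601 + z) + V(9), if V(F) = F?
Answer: 1108460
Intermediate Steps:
z = 1109052 (z = -1701/(-1/652) = -1701*(-652) = 1109052)
(-601 + z) + V(9) = (-601 + 1109052) + 9 = 1108451 + 9 = 1108460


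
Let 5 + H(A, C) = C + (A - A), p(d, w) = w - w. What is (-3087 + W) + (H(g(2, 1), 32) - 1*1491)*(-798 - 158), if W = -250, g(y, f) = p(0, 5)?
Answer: 1396247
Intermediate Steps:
p(d, w) = 0
g(y, f) = 0
H(A, C) = -5 + C (H(A, C) = -5 + (C + (A - A)) = -5 + (C + 0) = -5 + C)
(-3087 + W) + (H(g(2, 1), 32) - 1*1491)*(-798 - 158) = (-3087 - 250) + ((-5 + 32) - 1*1491)*(-798 - 158) = -3337 + (27 - 1491)*(-956) = -3337 - 1464*(-956) = -3337 + 1399584 = 1396247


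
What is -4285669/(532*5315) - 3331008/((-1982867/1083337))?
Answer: 10203608604650902657/5606715071860 ≈ 1.8199e+6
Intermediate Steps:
-4285669/(532*5315) - 3331008/((-1982867/1083337)) = -4285669/2827580 - 3331008/((-1982867*1/1083337)) = -4285669*1/2827580 - 3331008/(-1982867/1083337) = -4285669/2827580 - 3331008*(-1083337/1982867) = -4285669/2827580 + 3608604213696/1982867 = 10203608604650902657/5606715071860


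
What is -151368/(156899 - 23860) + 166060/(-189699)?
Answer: -50806814572/25237365261 ≈ -2.0132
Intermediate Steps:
-151368/(156899 - 23860) + 166060/(-189699) = -151368/133039 + 166060*(-1/189699) = -151368*1/133039 - 166060/189699 = -151368/133039 - 166060/189699 = -50806814572/25237365261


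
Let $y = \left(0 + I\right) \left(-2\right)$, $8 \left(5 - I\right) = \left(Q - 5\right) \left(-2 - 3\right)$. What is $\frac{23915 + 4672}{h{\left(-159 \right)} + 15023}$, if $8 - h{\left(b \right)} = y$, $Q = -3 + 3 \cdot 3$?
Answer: $\frac{114348}{60169} \approx 1.9004$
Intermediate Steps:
$Q = 6$ ($Q = -3 + 9 = 6$)
$I = \frac{45}{8}$ ($I = 5 - \frac{\left(6 - 5\right) \left(-2 - 3\right)}{8} = 5 - \frac{1 \left(-5\right)}{8} = 5 - - \frac{5}{8} = 5 + \frac{5}{8} = \frac{45}{8} \approx 5.625$)
$y = - \frac{45}{4}$ ($y = \left(0 + \frac{45}{8}\right) \left(-2\right) = \frac{45}{8} \left(-2\right) = - \frac{45}{4} \approx -11.25$)
$h{\left(b \right)} = \frac{77}{4}$ ($h{\left(b \right)} = 8 - - \frac{45}{4} = 8 + \frac{45}{4} = \frac{77}{4}$)
$\frac{23915 + 4672}{h{\left(-159 \right)} + 15023} = \frac{23915 + 4672}{\frac{77}{4} + 15023} = \frac{28587}{\frac{60169}{4}} = 28587 \cdot \frac{4}{60169} = \frac{114348}{60169}$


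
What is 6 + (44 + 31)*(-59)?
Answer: -4419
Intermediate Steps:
6 + (44 + 31)*(-59) = 6 + 75*(-59) = 6 - 4425 = -4419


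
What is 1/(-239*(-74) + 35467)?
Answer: 1/53153 ≈ 1.8814e-5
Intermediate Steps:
1/(-239*(-74) + 35467) = 1/(17686 + 35467) = 1/53153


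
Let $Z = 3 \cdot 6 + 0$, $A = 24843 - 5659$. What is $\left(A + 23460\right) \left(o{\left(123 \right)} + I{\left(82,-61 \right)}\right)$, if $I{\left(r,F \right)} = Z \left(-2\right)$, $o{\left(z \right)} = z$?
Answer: $3710028$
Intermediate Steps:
$A = 19184$ ($A = 24843 - 5659 = 19184$)
$Z = 18$ ($Z = 18 + 0 = 18$)
$I{\left(r,F \right)} = -36$ ($I{\left(r,F \right)} = 18 \left(-2\right) = -36$)
$\left(A + 23460\right) \left(o{\left(123 \right)} + I{\left(82,-61 \right)}\right) = \left(19184 + 23460\right) \left(123 - 36\right) = 42644 \cdot 87 = 3710028$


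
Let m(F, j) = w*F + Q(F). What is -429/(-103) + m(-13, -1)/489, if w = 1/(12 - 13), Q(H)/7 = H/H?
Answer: 211841/50367 ≈ 4.2059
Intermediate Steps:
Q(H) = 7 (Q(H) = 7*(H/H) = 7*1 = 7)
w = -1 (w = 1/(-1) = -1)
m(F, j) = 7 - F (m(F, j) = -F + 7 = 7 - F)
-429/(-103) + m(-13, -1)/489 = -429/(-103) + (7 - 1*(-13))/489 = -429*(-1/103) + (7 + 13)*(1/489) = 429/103 + 20*(1/489) = 429/103 + 20/489 = 211841/50367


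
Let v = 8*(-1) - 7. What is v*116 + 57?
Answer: -1683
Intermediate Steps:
v = -15 (v = -8 - 7 = -15)
v*116 + 57 = -15*116 + 57 = -1740 + 57 = -1683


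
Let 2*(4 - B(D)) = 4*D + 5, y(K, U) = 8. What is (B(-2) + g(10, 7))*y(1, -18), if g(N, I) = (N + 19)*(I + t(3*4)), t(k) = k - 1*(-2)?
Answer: 4916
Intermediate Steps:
t(k) = 2 + k (t(k) = k + 2 = 2 + k)
B(D) = 3/2 - 2*D (B(D) = 4 - (4*D + 5)/2 = 4 - (5 + 4*D)/2 = 4 + (-5/2 - 2*D) = 3/2 - 2*D)
g(N, I) = (14 + I)*(19 + N) (g(N, I) = (N + 19)*(I + (2 + 3*4)) = (19 + N)*(I + (2 + 12)) = (19 + N)*(I + 14) = (19 + N)*(14 + I) = (14 + I)*(19 + N))
(B(-2) + g(10, 7))*y(1, -18) = ((3/2 - 2*(-2)) + (266 + 14*10 + 19*7 + 7*10))*8 = ((3/2 + 4) + (266 + 140 + 133 + 70))*8 = (11/2 + 609)*8 = (1229/2)*8 = 4916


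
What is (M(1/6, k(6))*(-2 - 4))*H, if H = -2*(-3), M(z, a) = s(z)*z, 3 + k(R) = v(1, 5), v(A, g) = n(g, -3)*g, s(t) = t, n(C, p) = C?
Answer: -1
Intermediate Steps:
v(A, g) = g**2 (v(A, g) = g*g = g**2)
k(R) = 22 (k(R) = -3 + 5**2 = -3 + 25 = 22)
M(z, a) = z**2 (M(z, a) = z*z = z**2)
H = 6
(M(1/6, k(6))*(-2 - 4))*H = ((1/6)**2*(-2 - 4))*6 = ((1*(1/6))**2*(-6))*6 = ((1/6)**2*(-6))*6 = ((1/36)*(-6))*6 = -1/6*6 = -1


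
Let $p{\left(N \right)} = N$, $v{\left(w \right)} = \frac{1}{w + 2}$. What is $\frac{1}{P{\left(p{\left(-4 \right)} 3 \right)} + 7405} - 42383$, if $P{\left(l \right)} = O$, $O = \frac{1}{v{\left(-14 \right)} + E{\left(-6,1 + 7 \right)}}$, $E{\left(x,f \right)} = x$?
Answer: $- \frac{22910257726}{540553} \approx -42383.0$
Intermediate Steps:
$v{\left(w \right)} = \frac{1}{2 + w}$
$O = - \frac{12}{73}$ ($O = \frac{1}{\frac{1}{2 - 14} - 6} = \frac{1}{\frac{1}{-12} - 6} = \frac{1}{- \frac{1}{12} - 6} = \frac{1}{- \frac{73}{12}} = - \frac{12}{73} \approx -0.16438$)
$P{\left(l \right)} = - \frac{12}{73}$
$\frac{1}{P{\left(p{\left(-4 \right)} 3 \right)} + 7405} - 42383 = \frac{1}{- \frac{12}{73} + 7405} - 42383 = \frac{1}{\frac{540553}{73}} - 42383 = \frac{73}{540553} - 42383 = - \frac{22910257726}{540553}$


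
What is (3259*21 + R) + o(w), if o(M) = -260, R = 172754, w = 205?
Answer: 240933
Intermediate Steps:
(3259*21 + R) + o(w) = (3259*21 + 172754) - 260 = (68439 + 172754) - 260 = 241193 - 260 = 240933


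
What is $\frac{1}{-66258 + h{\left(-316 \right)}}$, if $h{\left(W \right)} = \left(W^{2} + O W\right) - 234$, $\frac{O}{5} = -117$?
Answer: $\frac{1}{218224} \approx 4.5824 \cdot 10^{-6}$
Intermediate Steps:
$O = -585$ ($O = 5 \left(-117\right) = -585$)
$h{\left(W \right)} = -234 + W^{2} - 585 W$ ($h{\left(W \right)} = \left(W^{2} - 585 W\right) - 234 = -234 + W^{2} - 585 W$)
$\frac{1}{-66258 + h{\left(-316 \right)}} = \frac{1}{-66258 - \left(-184626 - 99856\right)} = \frac{1}{-66258 + \left(-234 + 99856 + 184860\right)} = \frac{1}{-66258 + 284482} = \frac{1}{218224}$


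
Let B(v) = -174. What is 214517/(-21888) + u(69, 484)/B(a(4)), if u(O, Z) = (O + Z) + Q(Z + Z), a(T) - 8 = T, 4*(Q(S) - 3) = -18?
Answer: -8232865/634752 ≈ -12.970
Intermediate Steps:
Q(S) = -3/2 (Q(S) = 3 + (¼)*(-18) = 3 - 9/2 = -3/2)
a(T) = 8 + T
u(O, Z) = -3/2 + O + Z (u(O, Z) = (O + Z) - 3/2 = -3/2 + O + Z)
214517/(-21888) + u(69, 484)/B(a(4)) = 214517/(-21888) + (-3/2 + 69 + 484)/(-174) = 214517*(-1/21888) + (1103/2)*(-1/174) = -214517/21888 - 1103/348 = -8232865/634752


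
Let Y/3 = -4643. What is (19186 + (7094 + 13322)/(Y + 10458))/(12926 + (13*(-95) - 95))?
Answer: 33287095/20124858 ≈ 1.6540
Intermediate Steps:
Y = -13929 (Y = 3*(-4643) = -13929)
(19186 + (7094 + 13322)/(Y + 10458))/(12926 + (13*(-95) - 95)) = (19186 + (7094 + 13322)/(-13929 + 10458))/(12926 + (13*(-95) - 95)) = (19186 + 20416/(-3471))/(12926 + (-1235 - 95)) = (19186 + 20416*(-1/3471))/(12926 - 1330) = (19186 - 20416/3471)/11596 = (66574190/3471)*(1/11596) = 33287095/20124858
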